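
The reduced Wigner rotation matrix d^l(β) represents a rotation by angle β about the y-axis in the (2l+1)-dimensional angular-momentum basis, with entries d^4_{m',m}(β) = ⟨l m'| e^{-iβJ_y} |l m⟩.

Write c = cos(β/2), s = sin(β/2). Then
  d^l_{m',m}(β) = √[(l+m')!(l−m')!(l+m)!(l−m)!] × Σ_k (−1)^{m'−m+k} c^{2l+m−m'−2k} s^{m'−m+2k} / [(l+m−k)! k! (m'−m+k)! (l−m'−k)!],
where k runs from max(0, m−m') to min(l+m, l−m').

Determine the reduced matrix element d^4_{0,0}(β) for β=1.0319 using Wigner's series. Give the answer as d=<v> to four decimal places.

d=-0.3092

d^4_{0,0}(β=1.0319) via Wigner's sum:
With c≡cos(β/2)=0.869824 and s≡sin(β/2)=0.493361, N=[24·24·24·24]^{1/2}=576.000000
Admissible k: 0..4 (factorial args all ≥0)
  k=0: (−1)^0·576.0000/(576)·0.8698^8·0.4934^0 = +0.327682
  k=1: (−1)^1·576.0000/(36)·0.8698^6·0.4934^2 = -1.686708
  k=2: (−1)^2·576.0000/(16)·0.8698^4·0.4934^4 = +1.220927
  k=3: (−1)^3·576.0000/(36)·0.8698^2·0.4934^6 = -0.174572
  k=4: (−1)^4·576.0000/(576)·0.8698^0·0.4934^8 = +0.003510
d^4_{0,0}(1.0319) = +0.327682 -1.686708 +1.220927 -0.174572 +0.003510 = -0.309161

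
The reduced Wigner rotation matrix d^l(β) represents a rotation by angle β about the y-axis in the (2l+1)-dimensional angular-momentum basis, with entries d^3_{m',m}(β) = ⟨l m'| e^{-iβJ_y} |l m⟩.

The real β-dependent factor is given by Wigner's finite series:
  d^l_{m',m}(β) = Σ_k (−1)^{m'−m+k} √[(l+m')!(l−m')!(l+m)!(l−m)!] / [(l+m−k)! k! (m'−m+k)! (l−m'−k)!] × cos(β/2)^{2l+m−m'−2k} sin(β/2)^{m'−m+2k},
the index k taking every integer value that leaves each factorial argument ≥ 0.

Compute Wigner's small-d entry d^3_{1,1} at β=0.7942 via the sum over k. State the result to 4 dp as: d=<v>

d^3_{1,1}(β=0.7942) via Wigner's sum:
c=cos(0.7942/2)=0.922186, s=sin(0.7942/2)=0.386746; N=√[24·2·24·2]=48.000000
The bounds max(0,m−m')=0 and min(l+m,l−m')=2 give 3 terms
  k=0: (−1)^0·48.0000/(48)·0.9222^6·0.3867^0 = +0.615053
  k=1: (−1)^1·48.0000/(6)·0.9222^4·0.3867^2 = -0.865398
  k=2: (−1)^2·48.0000/(8)·0.9222^2·0.3867^4 = +0.114154
d^3_{1,1}(0.7942) = +0.615053 -0.865398 +0.114154 = -0.136191

d=-0.1362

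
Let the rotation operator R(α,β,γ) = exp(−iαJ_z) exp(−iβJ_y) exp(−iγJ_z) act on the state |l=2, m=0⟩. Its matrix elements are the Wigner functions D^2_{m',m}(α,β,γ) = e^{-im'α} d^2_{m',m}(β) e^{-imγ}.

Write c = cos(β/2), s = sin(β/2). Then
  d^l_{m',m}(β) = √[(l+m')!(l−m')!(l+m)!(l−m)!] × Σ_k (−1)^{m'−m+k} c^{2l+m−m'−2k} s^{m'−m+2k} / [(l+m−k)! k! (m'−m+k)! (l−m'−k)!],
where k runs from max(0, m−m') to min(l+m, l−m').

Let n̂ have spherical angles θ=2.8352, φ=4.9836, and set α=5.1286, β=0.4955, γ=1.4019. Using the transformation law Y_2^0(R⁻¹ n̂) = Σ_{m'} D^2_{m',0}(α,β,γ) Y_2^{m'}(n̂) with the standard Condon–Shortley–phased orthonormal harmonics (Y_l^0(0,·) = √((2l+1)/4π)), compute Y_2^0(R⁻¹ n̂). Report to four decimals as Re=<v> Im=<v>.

Need the full column D^2_{m',0} for m'=−2..2 at α=5.1286, β=0.4955, γ=1.4019.
cos(β/2)=0.969467, sin(β/2)=0.245223
d^2_{-2,0}: single k=2 term ⇒ +0.138441;  D = -0.093183-0.102386i
d^2_{-1,0}: k∈[1..2] ⇒ +0.547313 -0.035018 = +0.512295;  D = +0.207120-0.468559i
d^2_{0,0}: k∈[0..2] ⇒ +0.883347 -0.226073 +0.003616 = +0.660890;  D = +0.660890+0.000000i
d^2_{1,0}: k∈[0..1] ⇒ -0.547313 +0.035018 = -0.512295;  D = -0.207120-0.468559i
d^2_{2,0}: single k=0 term ⇒ +0.138441;  D = -0.093183+0.102386i
Y_2^{m'}(θ=2.8352,φ=4.9836) and Σ D·Y over m':
  (-0.0932-0.1024i)·(-0.0301+0.0181i)  (+0.2071-0.4686i)·(-0.0595-0.2140i)  (+0.6609+0.0000i)·(+0.5447+0.0000i)  (-0.2071-0.4686i)·(+0.0595-0.2140i)  (-0.0932+0.1024i)·(-0.0301-0.0181i)
Y_2^0(R⁻¹ n̂) = +0.144074-0.000000i

Re=0.1441 Im=0.0000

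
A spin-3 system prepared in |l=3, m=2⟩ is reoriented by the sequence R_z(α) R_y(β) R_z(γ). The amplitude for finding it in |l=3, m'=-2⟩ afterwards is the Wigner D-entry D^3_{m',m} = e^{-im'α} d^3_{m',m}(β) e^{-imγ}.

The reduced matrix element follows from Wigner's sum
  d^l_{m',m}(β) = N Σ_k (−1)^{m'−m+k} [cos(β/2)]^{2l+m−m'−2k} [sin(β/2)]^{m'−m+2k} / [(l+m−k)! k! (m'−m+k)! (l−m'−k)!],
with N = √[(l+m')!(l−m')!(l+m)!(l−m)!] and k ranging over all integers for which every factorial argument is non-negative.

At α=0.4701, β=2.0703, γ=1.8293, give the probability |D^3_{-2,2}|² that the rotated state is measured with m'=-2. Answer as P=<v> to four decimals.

P=0.0948

Split into d^3_{-2,2}(β=2.0703) × two z-phases.
With c≡cos(β/2)=0.510397 and s≡sin(β/2)=0.859939, N=[1·120·120·1]^{1/2}=120.000000
k: max(0,(2)−(-2))=4 … min(3+(2),3−(-2))=5
  k=4: (−1)^0·120.0000/(24)·0.5104^2·0.8599^4 = +0.712290
  k=5: (−1)^1·120.0000/(120)·0.5104^0·0.8599^6 = -0.404395
d^3_{-2,2}(2.0703) = +0.712290 -0.404395 = +0.307895
|D^3_{-2,2}|² = |d^3_{-2,2}(β)|² = (+0.307895)² = 0.094799 (the z-rotation phases have unit modulus)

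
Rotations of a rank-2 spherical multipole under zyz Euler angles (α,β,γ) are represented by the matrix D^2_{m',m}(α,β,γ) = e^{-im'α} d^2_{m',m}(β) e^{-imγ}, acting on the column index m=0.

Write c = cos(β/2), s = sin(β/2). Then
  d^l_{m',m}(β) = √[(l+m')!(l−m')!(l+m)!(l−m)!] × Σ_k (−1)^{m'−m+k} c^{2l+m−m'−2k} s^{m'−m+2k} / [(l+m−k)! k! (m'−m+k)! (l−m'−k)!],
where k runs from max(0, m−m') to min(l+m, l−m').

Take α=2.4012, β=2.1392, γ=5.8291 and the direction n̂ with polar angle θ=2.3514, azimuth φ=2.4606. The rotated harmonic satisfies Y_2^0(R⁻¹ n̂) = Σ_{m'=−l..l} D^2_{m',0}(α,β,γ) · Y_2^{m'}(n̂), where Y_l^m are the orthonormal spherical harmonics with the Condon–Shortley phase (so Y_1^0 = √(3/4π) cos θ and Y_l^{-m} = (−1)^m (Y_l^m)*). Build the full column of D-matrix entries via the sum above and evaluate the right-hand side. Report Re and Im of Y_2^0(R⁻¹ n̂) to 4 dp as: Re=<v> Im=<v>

Re=0.5869 Im=0.0000

Need the full column D^2_{m',0} for m'=−2..2 at α=2.4012, β=2.1392, γ=5.8291.
cos(β/2)=0.480475, sin(β/2)=0.877008
d^2_{-2,0}: single k=2 term ⇒ +0.434935;  D = +0.039096-0.433175i
d^2_{-1,0}: k∈[1..2] ⇒ +0.238282 -0.793885 = -0.555603;  D = +0.410148-0.374797i
d^2_{0,0}: k∈[0..2] ⇒ +0.053295 -0.710247 +0.591582 = -0.065370;  D = -0.065370+0.000000i
d^2_{1,0}: k∈[0..1] ⇒ -0.238282 +0.793885 = +0.555603;  D = -0.410148-0.374797i
d^2_{2,0}: single k=0 term ⇒ +0.434935;  D = +0.039096+0.433175i
Y_2^{m'}(θ=2.3514,φ=2.4606) and Σ D·Y over m':
  (+0.0391-0.4332i)·(+0.0404+0.1908i)  (+0.4101-0.3748i)·(+0.3001+0.2432i)  (-0.0654+0.0000i)·(+0.1532+0.0000i)  (-0.4101-0.3748i)·(-0.3001+0.2432i)  (+0.0391+0.4332i)·(+0.0404-0.1908i)
Y_2^0(R⁻¹ n̂) = +0.586861-0.000000i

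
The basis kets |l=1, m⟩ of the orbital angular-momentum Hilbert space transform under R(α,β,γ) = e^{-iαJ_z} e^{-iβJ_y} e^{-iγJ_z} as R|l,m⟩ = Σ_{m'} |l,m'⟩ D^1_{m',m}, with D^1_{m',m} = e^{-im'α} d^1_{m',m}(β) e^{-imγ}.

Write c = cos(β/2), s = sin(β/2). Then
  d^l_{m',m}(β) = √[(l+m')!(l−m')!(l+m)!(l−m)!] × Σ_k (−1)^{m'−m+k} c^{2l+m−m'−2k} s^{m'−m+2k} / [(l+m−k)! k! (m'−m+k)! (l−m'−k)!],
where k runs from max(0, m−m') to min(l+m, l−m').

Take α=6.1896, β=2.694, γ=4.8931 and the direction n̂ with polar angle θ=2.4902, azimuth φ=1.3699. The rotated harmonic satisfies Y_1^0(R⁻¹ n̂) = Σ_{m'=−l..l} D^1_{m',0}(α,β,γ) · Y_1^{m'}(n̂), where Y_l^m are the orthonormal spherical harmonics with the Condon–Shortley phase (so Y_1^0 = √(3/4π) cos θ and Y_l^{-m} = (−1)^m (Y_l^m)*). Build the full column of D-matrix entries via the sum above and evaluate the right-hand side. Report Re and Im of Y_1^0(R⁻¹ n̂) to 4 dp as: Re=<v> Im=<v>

Need the full column D^1_{m',0} for m'=−1..1 at α=6.1896, β=2.694, γ=4.8931.
cos(β/2)=0.221933, sin(β/2)=0.975062
d^1_{-1,0}: single k=1 term ⇒ +0.306033;  D = +0.304694-0.028598i
d^1_{0,0}: k∈[0..1] ⇒ +0.049254 -0.950746 = -0.901492;  D = -0.901492+0.000000i
d^1_{1,0}: single k=0 term ⇒ -0.306033;  D = -0.304694-0.028598i
Y_1^{m'}(θ=2.4902,φ=1.3699) and Σ D·Y over m':
  (+0.3047-0.0286i)·(+0.0418-0.2053i)  (-0.9015+0.0000i)·(-0.3886+0.0000i)  (-0.3047-0.0286i)·(-0.0418-0.2053i)
Y_1^0(R⁻¹ n̂) = +0.364012+0.000000i

Re=0.3640 Im=0.0000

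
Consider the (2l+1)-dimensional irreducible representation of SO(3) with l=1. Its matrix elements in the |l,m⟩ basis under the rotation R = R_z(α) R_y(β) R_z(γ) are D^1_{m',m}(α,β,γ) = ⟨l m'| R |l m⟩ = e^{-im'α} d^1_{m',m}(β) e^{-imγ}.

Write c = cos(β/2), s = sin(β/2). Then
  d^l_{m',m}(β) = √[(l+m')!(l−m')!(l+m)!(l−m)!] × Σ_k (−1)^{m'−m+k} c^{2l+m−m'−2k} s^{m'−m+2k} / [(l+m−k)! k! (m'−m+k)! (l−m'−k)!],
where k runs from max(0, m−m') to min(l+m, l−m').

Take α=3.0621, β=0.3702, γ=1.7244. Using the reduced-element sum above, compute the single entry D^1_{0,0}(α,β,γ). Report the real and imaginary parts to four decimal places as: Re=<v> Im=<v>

Re=0.9323 Im=0.0000

Split into d^1_{0,0}(β=0.3702) × two z-phases.
c=cos(0.3702/2)=0.982918, s=sin(0.3702/2)=0.184045; N=√[1·1·1·1]=1.000000
The bounds max(0,m−m')=0 and min(l+m,l−m')=1 give 2 terms
  k=0: (−1)^0·1.0000/(1)·0.9829^2·0.1840^0 = +0.966128
  k=1: (−1)^1·1.0000/(1)·0.9829^0·0.1840^2 = -0.033872
d^1_{0,0}(0.3702) = +0.966128 -0.033872 = +0.932255
D = (+1.000000+0.000000i)·(+0.932255)·(+1.000000+0.000000i) = +0.932255+0.000000i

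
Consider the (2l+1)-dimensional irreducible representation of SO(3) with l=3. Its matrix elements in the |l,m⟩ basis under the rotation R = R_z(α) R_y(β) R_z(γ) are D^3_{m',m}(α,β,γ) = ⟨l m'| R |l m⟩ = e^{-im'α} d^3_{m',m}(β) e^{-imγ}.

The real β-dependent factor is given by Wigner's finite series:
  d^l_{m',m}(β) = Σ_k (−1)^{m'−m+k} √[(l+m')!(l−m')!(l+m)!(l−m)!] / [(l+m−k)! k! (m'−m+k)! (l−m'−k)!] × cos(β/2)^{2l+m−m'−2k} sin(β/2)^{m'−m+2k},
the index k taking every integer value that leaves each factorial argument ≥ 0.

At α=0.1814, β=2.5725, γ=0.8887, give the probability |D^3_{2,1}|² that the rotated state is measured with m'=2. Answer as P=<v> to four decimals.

D^3_{2,1}(0.1814,2.5725,0.8887) = e^{-i·2·0.1814}·d^3_{2,1}(2.5725)·e^{-i·1·0.8887}. Compute d first:
Half-angle: c=0.280722, s=0.959789. N=√(120·1·24·2)=75.894664
k∈{0,1} keeps every argument non-negative
  k=0: (−1)^1·75.8947/(24)·0.2807^5·0.9598^1 = -0.005291
  k=1: (−1)^2·75.8947/(12)·0.2807^3·0.9598^3 = +0.123705
d^3_{2,1}(2.5725) = -0.005291 +0.123705 = +0.118414
|D^3_{2,1}|² = |d^3_{2,1}(β)|² = (+0.118414)² = 0.014022 (the z-rotation phases have unit modulus)

P=0.0140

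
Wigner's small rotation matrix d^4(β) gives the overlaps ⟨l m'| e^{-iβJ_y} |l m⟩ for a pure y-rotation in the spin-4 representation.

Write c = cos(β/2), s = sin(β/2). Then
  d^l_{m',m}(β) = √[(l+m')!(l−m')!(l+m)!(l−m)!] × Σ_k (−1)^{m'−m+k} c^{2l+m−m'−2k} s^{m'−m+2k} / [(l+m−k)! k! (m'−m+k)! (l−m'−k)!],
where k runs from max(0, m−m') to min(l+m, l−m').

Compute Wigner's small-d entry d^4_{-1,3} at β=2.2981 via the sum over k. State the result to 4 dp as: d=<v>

d=-0.5098

d^4_{-1,3}(β=2.2981) via Wigner's sum:
c=cos(2.2981/2)=0.409354, s=sin(2.2981/2)=0.912375; N=√[6·120·5040·1]=1904.940944
The bounds max(0,m−m')=4 and min(l+m,l−m')=5 give 2 terms
  k=4: (−1)^0·1904.9409/(144)·0.4094^4·0.9124^4 = +0.257402
  k=5: (−1)^1·1904.9409/(240)·0.4094^2·0.9124^6 = -0.767204
d^4_{-1,3}(2.2981) = +0.257402 -0.767204 = -0.509802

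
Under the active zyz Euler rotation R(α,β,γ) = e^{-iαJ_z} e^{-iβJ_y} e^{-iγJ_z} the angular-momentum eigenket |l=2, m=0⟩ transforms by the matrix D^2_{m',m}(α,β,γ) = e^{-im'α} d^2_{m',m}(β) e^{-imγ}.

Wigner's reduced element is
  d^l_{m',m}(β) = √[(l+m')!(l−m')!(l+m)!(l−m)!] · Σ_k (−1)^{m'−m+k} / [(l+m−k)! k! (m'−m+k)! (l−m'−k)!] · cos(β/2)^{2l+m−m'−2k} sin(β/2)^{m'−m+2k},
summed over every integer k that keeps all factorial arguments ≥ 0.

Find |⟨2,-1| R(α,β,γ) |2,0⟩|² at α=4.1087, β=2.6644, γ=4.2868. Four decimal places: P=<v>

D^2_{-1,0}(4.1087,2.6644,4.2868) = e^{-i·-1·4.1087}·d^2_{-1,0}(2.6644)·e^{-i·0·4.2868}. Compute d first:
Half-angle: c=0.236339, s=0.971671. N=√(1·6·2·2)=4.898979
k: max(0,(0)−(-1))=1 … min(2+(0),2−(-1))=2
  k=1: (−1)^0·4.8990/(2)·0.2363^3·0.9717^1 = +0.031420
  k=2: (−1)^1·4.8990/(2)·0.2363^1·0.9717^3 = -0.531090
d^2_{-1,0}(2.6644) = +0.031420 -0.531090 = -0.499671
|D^2_{-1,0}|² = |d^2_{-1,0}(β)|² = (-0.499671)² = 0.249671 (the z-rotation phases have unit modulus)

P=0.2497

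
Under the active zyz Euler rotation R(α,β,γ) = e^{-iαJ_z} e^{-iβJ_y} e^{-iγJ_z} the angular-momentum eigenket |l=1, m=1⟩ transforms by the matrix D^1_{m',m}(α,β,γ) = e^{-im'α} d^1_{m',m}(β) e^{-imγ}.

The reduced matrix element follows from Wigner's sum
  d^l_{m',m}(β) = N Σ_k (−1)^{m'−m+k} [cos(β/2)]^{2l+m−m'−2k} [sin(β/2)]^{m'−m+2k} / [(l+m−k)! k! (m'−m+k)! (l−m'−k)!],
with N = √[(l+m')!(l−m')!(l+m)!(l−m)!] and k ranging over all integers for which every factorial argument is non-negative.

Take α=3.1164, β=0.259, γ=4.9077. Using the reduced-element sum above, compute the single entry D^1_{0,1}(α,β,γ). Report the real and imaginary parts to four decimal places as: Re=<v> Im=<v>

Split into d^1_{0,1}(β=0.259) × two z-phases.
c=cos(0.259/2)=0.991627, s=sin(0.259/2)=0.129138; N=√[1·1·2·1]=1.414214
k∈{1} keeps every argument non-negative
  k=1: (−1)^0·1.4142/(1)·0.9916^1·0.1291^1 = +0.181100
d^1_{0,1}(0.259) = +0.181100
Phases: e^{-i·(0)·3.1164}=+1.000000+0.000000i, e^{-i·(1)·4.9077}=+0.194072+0.980987i ⇒ D=+0.035146+0.177657i

Re=0.0351 Im=0.1777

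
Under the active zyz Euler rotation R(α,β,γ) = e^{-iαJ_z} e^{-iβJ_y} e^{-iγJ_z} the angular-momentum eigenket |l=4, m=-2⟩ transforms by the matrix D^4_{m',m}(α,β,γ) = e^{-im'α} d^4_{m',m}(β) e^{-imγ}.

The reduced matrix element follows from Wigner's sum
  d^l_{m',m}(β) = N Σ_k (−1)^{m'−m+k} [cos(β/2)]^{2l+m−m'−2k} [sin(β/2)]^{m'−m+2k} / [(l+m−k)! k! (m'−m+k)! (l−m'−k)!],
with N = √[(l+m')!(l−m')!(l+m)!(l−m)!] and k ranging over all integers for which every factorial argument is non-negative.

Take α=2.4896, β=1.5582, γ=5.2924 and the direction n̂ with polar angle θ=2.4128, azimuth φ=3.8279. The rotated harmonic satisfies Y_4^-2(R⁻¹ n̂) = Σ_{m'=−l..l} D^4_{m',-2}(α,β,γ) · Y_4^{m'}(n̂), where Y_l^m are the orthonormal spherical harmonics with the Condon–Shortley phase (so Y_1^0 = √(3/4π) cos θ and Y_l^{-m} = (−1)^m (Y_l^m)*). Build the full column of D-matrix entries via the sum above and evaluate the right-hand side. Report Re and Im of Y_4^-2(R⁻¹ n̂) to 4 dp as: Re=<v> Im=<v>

Need the full column D^4_{m',-2} for m'=−4..4 at α=2.4896, β=1.5582, γ=5.2924.
cos(β/2)=0.711546, sin(β/2)=0.702639
d^4_{-4,-2}: single k=2 term ⇒ +0.339049;  D = -0.041547+0.336494i
d^4_{-3,-2}: k∈[1..2] ⇒ +0.242783 -0.710229 = -0.467446;  D = -0.327026+0.334005i
d^4_{-2,-2}: k∈[0..2] ⇒ +0.065709 -0.768891 +0.937203 = +0.234021;  D = -0.231600+0.033574i
d^4_{-1,-2}: k∈[0..2] ⇒ -0.275290 +1.342206 -0.872542 = +0.194373;  D = +0.169825+0.094554i
d^4_{0,-2}: k∈[0..2] ⇒ +0.607862 -1.580637 +0.577992 = -0.394783;  D = +0.157645+0.361942i
d^4_{1,-2}: k∈[0..2] ⇒ -0.894804 +1.308814 -0.255250 = +0.158759;  D = -0.037925+0.154163i
d^4_{2,-2}: k∈[0..2] ⇒ +0.937203 -0.731109 +0.059410 = +0.265504;  D = +0.206851-0.166448i
d^4_{3,-2}: k∈[0..1] ⇒ -0.692559 +0.225110 = -0.467449;  D = +0.467296-0.011962i
d^4_{4,-2}: single k=0 term ⇒ +0.322389;  D = +0.261181+0.188995i
Y_4^{m'}(θ=2.4128,φ=3.8279) and Σ D·Y over m':
  (-0.0415+0.3365i)·(-0.0803-0.0336i)  (-0.3270+0.3340i)·(-0.1293-0.2436i)  (-0.2316+0.0336i)·(+0.0846-0.4212i)  (+0.1698+0.0946i)·(+0.1628-0.1334i)  (+0.1576+0.3619i)·(-0.3021+0.0000i)  (-0.0379+0.1542i)·(-0.1628-0.1334i)  (+0.2069-0.1664i)·(+0.0846+0.4212i)  (+0.4673-0.0120i)·(+0.1293-0.2436i)  (+0.2612+0.1890i)·(-0.0803+0.0336i)
Y_4^-2(R⁻¹ n̂) = +0.270013-0.074154i

Re=0.2700 Im=-0.0742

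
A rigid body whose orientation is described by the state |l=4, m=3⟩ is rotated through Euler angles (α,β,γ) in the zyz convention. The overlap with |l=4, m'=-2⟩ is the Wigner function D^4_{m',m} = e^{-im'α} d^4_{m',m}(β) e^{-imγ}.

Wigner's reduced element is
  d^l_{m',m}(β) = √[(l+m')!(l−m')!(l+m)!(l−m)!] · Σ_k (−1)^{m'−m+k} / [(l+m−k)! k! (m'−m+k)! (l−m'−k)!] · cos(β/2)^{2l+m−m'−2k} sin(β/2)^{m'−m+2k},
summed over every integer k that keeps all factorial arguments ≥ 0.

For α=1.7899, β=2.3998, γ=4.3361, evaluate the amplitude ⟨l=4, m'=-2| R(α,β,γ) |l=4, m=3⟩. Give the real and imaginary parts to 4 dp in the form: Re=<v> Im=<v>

First d^4_{-2,3}(β=2.3998), then the phase factors e^{-i(-2)α} and e^{-i(3)γ}:
Half-angle: c=0.362451, s=0.932003. N=√(2·720·5040·1)=2693.993318
Admissible k: 5..6 (factorial args all ≥0)
  k=5: (−1)^0·2693.9933/(240)·0.3625^3·0.9320^5 = +0.375854
  k=6: (−1)^1·2693.9933/(720)·0.3625^1·0.9320^7 = -0.828388
d^4_{-2,3}(2.3998) = +0.375854 -0.828388 = -0.452534
Attach z-rotation phases: D = e^{-i(-2)(1.7899)}·(-0.452534)·e^{-i(3)(4.3361)} = +0.452531-0.001684i

Re=0.4525 Im=-0.0017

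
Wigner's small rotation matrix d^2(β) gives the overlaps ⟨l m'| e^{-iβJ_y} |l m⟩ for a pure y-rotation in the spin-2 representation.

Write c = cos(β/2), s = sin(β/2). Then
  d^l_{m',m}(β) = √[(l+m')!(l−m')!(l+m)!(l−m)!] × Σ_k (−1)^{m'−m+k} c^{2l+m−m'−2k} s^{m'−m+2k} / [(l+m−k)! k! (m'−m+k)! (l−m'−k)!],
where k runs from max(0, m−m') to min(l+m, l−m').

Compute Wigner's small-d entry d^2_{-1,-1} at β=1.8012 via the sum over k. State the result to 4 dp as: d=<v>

d^2_{-1,-1}(β=1.8012) via Wigner's sum:
With c≡cos(β/2)=0.621140 and s≡sin(β/2)=0.783700, N=[1·6·1·6]^{1/2}=6.000000
k: max(0,(-1)−(-1))=0 … min(2+(-1),2−(-1))=1
  k=0: (−1)^0·6.0000/(6)·0.6211^4·0.7837^0 = +0.148853
  k=1: (−1)^1·6.0000/(2)·0.6211^2·0.7837^2 = -0.710885
d^2_{-1,-1}(1.8012) = +0.148853 -0.710885 = -0.562032

d=-0.5620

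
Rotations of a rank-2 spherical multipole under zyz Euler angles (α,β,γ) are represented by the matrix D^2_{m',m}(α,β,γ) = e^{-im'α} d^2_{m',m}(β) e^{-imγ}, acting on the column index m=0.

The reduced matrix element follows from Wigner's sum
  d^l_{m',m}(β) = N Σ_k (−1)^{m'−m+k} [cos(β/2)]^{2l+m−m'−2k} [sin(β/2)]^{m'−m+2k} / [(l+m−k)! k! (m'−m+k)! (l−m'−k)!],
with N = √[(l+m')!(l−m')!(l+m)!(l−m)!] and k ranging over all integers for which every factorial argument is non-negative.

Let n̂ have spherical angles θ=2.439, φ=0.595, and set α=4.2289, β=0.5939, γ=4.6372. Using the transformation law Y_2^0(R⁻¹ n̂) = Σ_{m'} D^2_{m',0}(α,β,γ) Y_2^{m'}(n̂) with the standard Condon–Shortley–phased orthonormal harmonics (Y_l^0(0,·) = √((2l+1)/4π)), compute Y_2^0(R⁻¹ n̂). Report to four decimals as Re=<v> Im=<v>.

Re=0.5406 Im=0.0000

Need the full column D^2_{m',0} for m'=−2..2 at α=4.2289, β=0.5939, γ=4.6372.
cos(β/2)=0.956233, sin(β/2)=0.292605
d^2_{-2,0}: single k=2 term ⇒ +0.191764;  D = -0.108882+0.157855i
d^2_{-1,0}: k∈[1..2] ⇒ +0.626685 -0.058679 = +0.568005;  D = -0.264049-0.502900i
d^2_{0,0}: k∈[0..2] ⇒ +0.836095 -0.313149 +0.007330 = +0.530276;  D = +0.530276+0.000000i
d^2_{1,0}: k∈[0..1] ⇒ -0.626685 +0.058679 = -0.568005;  D = +0.264049-0.502900i
d^2_{2,0}: single k=0 term ⇒ +0.191764;  D = -0.108882-0.157855i
Y_2^{m'}(θ=2.439,φ=0.595) and Σ D·Y over m':
  (-0.1089+0.1579i)·(+0.0599-0.1497i)  (-0.2640-0.5029i)·(-0.3155+0.2135i)  (+0.5303+0.0000i)·(+0.2357+0.0000i)  (+0.2640-0.5029i)·(+0.3155+0.2135i)  (-0.1089-0.1579i)·(+0.0599+0.1497i)
Y_2^0(R⁻¹ n̂) = +0.540610+0.000000i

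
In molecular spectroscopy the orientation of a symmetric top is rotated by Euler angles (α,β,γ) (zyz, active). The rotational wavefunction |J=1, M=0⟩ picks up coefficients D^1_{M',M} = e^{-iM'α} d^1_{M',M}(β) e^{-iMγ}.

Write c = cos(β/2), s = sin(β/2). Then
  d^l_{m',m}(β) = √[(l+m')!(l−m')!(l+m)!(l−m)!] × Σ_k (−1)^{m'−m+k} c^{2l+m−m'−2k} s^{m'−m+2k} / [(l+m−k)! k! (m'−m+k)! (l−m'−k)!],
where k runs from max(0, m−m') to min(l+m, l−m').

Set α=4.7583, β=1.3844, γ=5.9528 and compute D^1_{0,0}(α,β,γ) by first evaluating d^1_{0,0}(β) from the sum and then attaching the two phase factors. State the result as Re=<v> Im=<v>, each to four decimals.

Split into d^1_{0,0}(β=1.3844) × two z-phases.
c=cos(1.3844/2)=0.769844, s=sin(1.3844/2)=0.638232; N=√[1·1·1·1]=1.000000
The bounds max(0,m−m')=0 and min(l+m,l−m')=1 give 2 terms
  k=0: (−1)^0·1.0000/(1)·0.7698^2·0.6382^0 = +0.592659
  k=1: (−1)^1·1.0000/(1)·0.7698^0·0.6382^2 = -0.407341
d^1_{0,0}(1.3844) = +0.592659 -0.407341 = +0.185319
Attach z-rotation phases: D = e^{-i(0)(4.7583)}·(+0.185319)·e^{-i(0)(5.9528)} = +0.185319+0.000000i

Re=0.1853 Im=0.0000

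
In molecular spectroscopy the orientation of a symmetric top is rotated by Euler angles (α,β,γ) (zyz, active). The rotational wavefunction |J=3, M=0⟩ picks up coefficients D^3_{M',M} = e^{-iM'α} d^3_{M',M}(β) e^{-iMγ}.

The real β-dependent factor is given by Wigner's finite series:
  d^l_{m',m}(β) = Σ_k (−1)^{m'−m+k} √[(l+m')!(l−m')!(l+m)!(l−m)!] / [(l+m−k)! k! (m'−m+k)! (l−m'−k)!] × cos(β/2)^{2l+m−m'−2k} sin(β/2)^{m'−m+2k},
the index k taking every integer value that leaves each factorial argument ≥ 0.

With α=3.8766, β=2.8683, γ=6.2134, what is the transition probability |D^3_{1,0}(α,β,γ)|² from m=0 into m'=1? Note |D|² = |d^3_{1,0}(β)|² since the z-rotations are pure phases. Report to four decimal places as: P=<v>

P=0.1806

First d^3_{1,0}(β=2.8683), then the phase factors e^{-i(1)α} and e^{-i(0)γ}:
Half-angle: c=0.136221, s=0.990678. N=√(24·2·6·6)=41.569219
k∈{0,1,2} keeps every argument non-negative
  k=0: (−1)^1·41.5692/(12)·0.1362^5·0.9907^1 = -0.000161
  k=1: (−1)^2·41.5692/(4)·0.1362^3·0.9907^3 = +0.025542
  k=2: (−1)^3·41.5692/(12)·0.1362^1·0.9907^5 = -0.450298
d^3_{1,0}(2.8683) = -0.000161 +0.025542 -0.450298 = -0.424917
|D^3_{1,0}|² = |d^3_{1,0}(β)|² = (-0.424917)² = 0.180555 (the z-rotation phases have unit modulus)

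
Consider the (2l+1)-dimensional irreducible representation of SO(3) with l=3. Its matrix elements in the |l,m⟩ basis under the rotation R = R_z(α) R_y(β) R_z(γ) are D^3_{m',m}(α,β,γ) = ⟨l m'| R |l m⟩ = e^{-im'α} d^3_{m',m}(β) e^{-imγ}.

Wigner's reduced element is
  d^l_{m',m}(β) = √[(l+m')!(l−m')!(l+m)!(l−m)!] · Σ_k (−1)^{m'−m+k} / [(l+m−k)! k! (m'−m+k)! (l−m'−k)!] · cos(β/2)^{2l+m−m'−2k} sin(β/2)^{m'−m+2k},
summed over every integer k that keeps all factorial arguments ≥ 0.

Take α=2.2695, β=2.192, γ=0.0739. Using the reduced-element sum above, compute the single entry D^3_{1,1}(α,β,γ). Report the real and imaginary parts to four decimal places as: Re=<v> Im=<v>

Re=-0.3611 Im=-0.3705

Split into d^3_{1,1}(β=2.192) × two z-phases.
With c≡cos(β/2)=0.457157 and s≡sin(β/2)=0.889386, N=[24·2·24·2]^{1/2}=48.000000
The bounds max(0,m−m')=0 and min(l+m,l−m')=2 give 3 terms
  k=0: (−1)^0·48.0000/(48)·0.4572^6·0.8894^0 = +0.009128
  k=1: (−1)^1·48.0000/(6)·0.4572^4·0.8894^2 = -0.276397
  k=2: (−1)^2·48.0000/(8)·0.4572^2·0.8894^4 = +0.784591
d^3_{1,1}(2.192) = +0.009128 -0.276397 +0.784591 = +0.517323
Phases: e^{-i·(1)·2.2695}=-0.643226-0.765677i, e^{-i·(1)·0.0739}=+0.997271-0.073833i ⇒ D=-0.361092-0.370453i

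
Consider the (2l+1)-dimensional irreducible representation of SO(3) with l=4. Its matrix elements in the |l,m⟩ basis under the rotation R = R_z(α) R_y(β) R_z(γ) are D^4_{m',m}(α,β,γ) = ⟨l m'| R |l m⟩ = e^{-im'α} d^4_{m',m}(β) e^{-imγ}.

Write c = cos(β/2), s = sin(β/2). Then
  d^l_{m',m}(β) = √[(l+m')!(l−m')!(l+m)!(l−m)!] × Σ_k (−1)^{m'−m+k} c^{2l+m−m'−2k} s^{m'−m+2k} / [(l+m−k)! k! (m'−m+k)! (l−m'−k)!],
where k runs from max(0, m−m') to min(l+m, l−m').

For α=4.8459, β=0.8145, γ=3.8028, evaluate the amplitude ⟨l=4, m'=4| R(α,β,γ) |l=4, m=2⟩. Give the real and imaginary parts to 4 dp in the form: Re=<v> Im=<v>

Re=-0.1402 Im=-0.4774

First d^4_{4,2}(β=0.8145), then the phase factors e^{-i(4)α} and e^{-i(2)γ}:
c=cos(0.8145/2)=0.918214, s=sin(0.8145/2)=0.396086; N=√[40320·1·720·2]=7619.763776
The bounds max(0,m−m')=0 and min(l+m,l−m')=0 give 1 term
  k=0: (−1)^2·7619.7638/(1440)·0.9182^6·0.3961^2 = +0.497530
d^4_{4,2}(0.8145) = +0.497530
Attach z-rotation phases: D = e^{-i(4)(4.8459)}·(+0.497530)·e^{-i(2)(3.8028)} = -0.140201-0.477368i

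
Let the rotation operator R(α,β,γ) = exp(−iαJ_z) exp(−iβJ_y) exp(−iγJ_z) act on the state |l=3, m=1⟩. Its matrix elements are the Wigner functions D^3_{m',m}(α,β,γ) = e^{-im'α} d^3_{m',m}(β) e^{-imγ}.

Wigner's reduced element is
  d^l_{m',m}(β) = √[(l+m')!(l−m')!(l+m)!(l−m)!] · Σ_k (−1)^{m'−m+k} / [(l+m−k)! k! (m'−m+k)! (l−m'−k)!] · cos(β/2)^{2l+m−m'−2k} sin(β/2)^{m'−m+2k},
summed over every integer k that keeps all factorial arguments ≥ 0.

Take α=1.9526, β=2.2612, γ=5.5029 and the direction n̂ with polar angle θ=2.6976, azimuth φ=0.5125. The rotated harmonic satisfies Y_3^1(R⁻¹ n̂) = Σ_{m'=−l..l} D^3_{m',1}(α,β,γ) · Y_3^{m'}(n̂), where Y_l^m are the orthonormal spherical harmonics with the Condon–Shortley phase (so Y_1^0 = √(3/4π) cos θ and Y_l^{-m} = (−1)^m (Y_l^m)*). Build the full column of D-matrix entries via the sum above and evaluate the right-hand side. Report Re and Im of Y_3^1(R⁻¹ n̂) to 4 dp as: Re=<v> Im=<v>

Re=-0.2265 Im=-0.0477

Need the full column D^3_{m',1} for m'=−3..3 at α=1.9526, β=2.2612, γ=5.5029.
cos(β/2)=0.426117, sin(β/2)=0.904668
d^3_{-3,1}: single k=4 term ⇒ +0.471043;  D = +0.441688+0.163686i
d^3_{-2,1}: k∈[3..4] ⇒ +0.362314 -0.816536 = -0.454222;  D = +0.012219+0.454058i
d^3_{-1,1}: k∈[2..4] ⇒ +0.161900 -0.972982 +0.548195 = -0.262887;  D = +0.241234-0.104478i
d^3_{0,1}: k∈[1..3] ⇒ +0.044028 -0.595342 +0.894470 = +0.343156;  D = +0.243885+0.241404i
d^3_{1,1}: k∈[0..2] ⇒ +0.005987 -0.215866 +0.729737 = +0.519857;  D = +0.201715-0.479127i
d^3_{2,1}: k∈[0..1] ⇒ -0.040191 +0.362314 = +0.322122;  D = -0.322077-0.005372i
d^3_{3,1}: single k=0 term ⇒ +0.104506;  D = +0.037316+0.097617i
Y_3^{m'}(θ=2.6976,φ=0.5125) and Σ D·Y over m':
  (+0.4417+0.1637i)·(+0.0011-0.0330i)  (+0.0122+0.4541i)·(-0.0884+0.1455i)  (+0.2412-0.1045i)·(+0.3723-0.2095i)  (+0.2439+0.2414i)·(-0.3631+0.0000i)  (+0.2017-0.4791i)·(-0.3723-0.2095i)  (-0.3221-0.0054i)·(-0.0884-0.1455i)  (+0.0373+0.0976i)·(-0.0011-0.0330i)
Y_3^1(R⁻¹ n̂) = -0.226493-0.047717i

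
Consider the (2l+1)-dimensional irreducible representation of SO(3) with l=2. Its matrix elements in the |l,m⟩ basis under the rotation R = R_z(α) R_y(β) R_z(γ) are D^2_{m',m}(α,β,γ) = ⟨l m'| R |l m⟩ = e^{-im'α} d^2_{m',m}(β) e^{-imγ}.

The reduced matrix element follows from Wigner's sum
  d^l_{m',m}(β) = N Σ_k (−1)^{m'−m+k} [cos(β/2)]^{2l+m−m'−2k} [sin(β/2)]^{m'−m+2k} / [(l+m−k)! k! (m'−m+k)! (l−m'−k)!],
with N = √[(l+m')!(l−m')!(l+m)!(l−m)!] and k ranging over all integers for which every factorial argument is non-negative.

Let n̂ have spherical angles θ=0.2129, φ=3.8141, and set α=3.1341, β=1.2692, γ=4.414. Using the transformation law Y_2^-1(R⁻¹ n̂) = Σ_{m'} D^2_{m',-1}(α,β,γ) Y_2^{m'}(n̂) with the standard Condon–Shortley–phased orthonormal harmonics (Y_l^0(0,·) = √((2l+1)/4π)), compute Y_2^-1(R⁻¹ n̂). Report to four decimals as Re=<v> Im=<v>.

Re=0.0460 Im=0.3056

Need the full column D^2_{m',-1} for m'=−2..2 at α=3.1341, β=1.2692, γ=4.414.
cos(β/2)=0.805309, sin(β/2)=0.592855
d^2_{-2,-1}: single k=1 term ⇒ +0.619250;  D = -0.190897-0.589092i
d^2_{-1,-1}: k∈[0..1] ⇒ +0.420581 -0.683823 = -0.263242;  D = -0.079271-0.251023i
d^2_{0,-1}: k∈[0..1] ⇒ -0.758424 +0.411040 = -0.347383;  D = +0.102124+0.332033i
d^2_{1,-1}: k∈[0..1] ⇒ +0.683823 -0.123536 = +0.560287;  D = +0.160696+0.536748i
d^2_{2,-1}: single k=0 term ⇒ -0.335613;  D = +0.093846+0.322225i
Y_2^{m'}(θ=0.2129,φ=3.8141) and Σ D·Y over m':
  (-0.1909-0.5891i)·(+0.0039-0.0168i)  (-0.0793-0.2510i)·(-0.1248+0.0994i)  (+0.1021+0.3320i)·(+0.5885+0.0000i)  (+0.1607+0.5367i)·(+0.1248+0.0994i)  (+0.0938+0.3222i)·(+0.0039+0.0168i)
Y_2^-1(R⁻¹ n̂) = +0.045964+0.305585i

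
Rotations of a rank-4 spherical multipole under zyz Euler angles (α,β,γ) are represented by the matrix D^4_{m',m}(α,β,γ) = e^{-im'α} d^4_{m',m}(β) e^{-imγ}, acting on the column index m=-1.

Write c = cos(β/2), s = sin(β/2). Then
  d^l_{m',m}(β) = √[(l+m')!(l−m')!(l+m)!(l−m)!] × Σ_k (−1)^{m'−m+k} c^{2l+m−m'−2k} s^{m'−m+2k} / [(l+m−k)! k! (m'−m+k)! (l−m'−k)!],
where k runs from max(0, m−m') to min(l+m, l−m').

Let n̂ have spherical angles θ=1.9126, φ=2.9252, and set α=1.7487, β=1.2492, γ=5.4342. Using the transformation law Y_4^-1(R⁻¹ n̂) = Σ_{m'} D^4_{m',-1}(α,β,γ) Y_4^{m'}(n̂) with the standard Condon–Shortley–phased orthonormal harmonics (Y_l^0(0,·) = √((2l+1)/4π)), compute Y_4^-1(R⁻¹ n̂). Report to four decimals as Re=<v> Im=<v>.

Re=0.1075 Im=0.2632

Need the full column D^4_{m',-1} for m'=−4..4 at α=1.7487, β=1.2492, γ=5.4342.
cos(β/2)=0.811197, sin(β/2)=0.584773
d^4_{-4,-1}: single k=3 term ⇒ +0.525639;  D = +0.520687-0.071980i
d^4_{-3,-1}: k∈[2..3] ⇒ +0.773398 -0.669843 = +0.103554;  D = -0.032110-0.098450i
d^4_{-2,-1}: k∈[1..3] ⇒ +0.573467 -1.490046 +0.516214 = -0.400365;  D = +0.352655-0.189544i
d^4_{-1,-1}: k∈[0..3] ⇒ +0.187504 -1.461585 +1.519062 -0.263133 = -0.018151;  D = -0.011287-0.014215i
d^4_{0,-1}: k∈[0..3] ⇒ -0.604487 +1.884776 -0.979448 +0.084830 = +0.385672;  D = +0.254831-0.289489i
d^4_{1,-1}: k∈[0..3] ⇒ +0.974390 -1.519062 +0.394700 -0.013674 = -0.163647;  D = +0.140031+0.084684i
d^4_{2,-1}: k∈[0..2] ⇒ -0.993364 +0.774322 -0.080477 = -0.299520;  D = +0.107194-0.279681i
d^4_{3,-1}: k∈[0..1] ⇒ +0.669843 -0.208856 = +0.460988;  D = +0.452857+0.086201i
d^4_{4,-1}: single k=0 term ⇒ -0.273155;  D = -0.002785+0.273141i
Y_4^{m'}(θ=1.9126,φ=2.9252) and Σ D·Y over m':
  (+0.5207-0.0720i)·(+0.2260+0.2655i)  (-0.0321-0.0985i)·(+0.2795+0.2121i)  (+0.3527-0.1895i)·(-0.0576-0.0266i)  (-0.0113-0.0142i)·(-0.3230-0.0710i)  (+0.2548-0.2895i)·(+0.0075+0.0000i)  (+0.1400+0.0847i)·(+0.3230-0.0710i)  (+0.1072-0.2797i)·(-0.0576+0.0266i)  (+0.4529+0.0862i)·(-0.2795+0.2121i)  (-0.0028+0.2731i)·(+0.2260-0.2655i)
Y_4^-1(R⁻¹ n̂) = +0.107467+0.263190i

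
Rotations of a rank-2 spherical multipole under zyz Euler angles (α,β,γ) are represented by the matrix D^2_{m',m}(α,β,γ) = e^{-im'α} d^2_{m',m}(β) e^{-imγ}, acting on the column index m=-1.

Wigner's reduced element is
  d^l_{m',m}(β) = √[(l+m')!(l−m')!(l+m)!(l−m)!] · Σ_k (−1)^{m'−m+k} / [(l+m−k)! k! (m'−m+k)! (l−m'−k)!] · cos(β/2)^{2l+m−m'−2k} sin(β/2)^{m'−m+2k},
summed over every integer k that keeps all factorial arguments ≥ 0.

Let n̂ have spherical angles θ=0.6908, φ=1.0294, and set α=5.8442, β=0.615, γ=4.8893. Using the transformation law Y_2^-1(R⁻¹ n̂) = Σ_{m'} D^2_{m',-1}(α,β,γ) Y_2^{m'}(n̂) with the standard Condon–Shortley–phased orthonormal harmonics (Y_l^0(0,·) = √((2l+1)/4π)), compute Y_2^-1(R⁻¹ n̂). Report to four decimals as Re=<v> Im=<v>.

Need the full column D^2_{m',-1} for m'=−2..2 at α=5.8442, β=0.615, γ=4.8893.
cos(β/2)=0.953093, sin(β/2)=0.302677
d^2_{-2,-1}: single k=1 term ⇒ +0.524101;  D = -0.338060-0.400497i
d^2_{-1,-1}: k∈[0..1] ⇒ +0.825166 -0.249661 = +0.575506;  D = -0.149105-0.555855i
d^2_{0,-1}: k∈[0..1] ⇒ -0.641891 +0.064736 = -0.577154;  D = -0.101573+0.568146i
d^2_{1,-1}: k∈[0..1] ⇒ +0.249661 -0.008393 = +0.241268;  D = +0.139378-0.196936i
d^2_{2,-1}: single k=0 term ⇒ -0.052857;  D = -0.045977+0.026076i
Y_2^{m'}(θ=0.6908,φ=1.0294) and Σ D·Y over m':
  (-0.3381-0.4005i)·(-0.0735-0.1385i)  (-0.1491-0.5559i)·(+0.1955-0.3251i)  (-0.1016+0.5681i)·(+0.2467+0.0000i)  (+0.1394-0.1969i)·(-0.1955-0.3251i)  (-0.0460+0.0261i)·(-0.0735+0.1385i)
Y_2^-1(R⁻¹ n̂) = -0.357056+0.141120i

Re=-0.3571 Im=0.1411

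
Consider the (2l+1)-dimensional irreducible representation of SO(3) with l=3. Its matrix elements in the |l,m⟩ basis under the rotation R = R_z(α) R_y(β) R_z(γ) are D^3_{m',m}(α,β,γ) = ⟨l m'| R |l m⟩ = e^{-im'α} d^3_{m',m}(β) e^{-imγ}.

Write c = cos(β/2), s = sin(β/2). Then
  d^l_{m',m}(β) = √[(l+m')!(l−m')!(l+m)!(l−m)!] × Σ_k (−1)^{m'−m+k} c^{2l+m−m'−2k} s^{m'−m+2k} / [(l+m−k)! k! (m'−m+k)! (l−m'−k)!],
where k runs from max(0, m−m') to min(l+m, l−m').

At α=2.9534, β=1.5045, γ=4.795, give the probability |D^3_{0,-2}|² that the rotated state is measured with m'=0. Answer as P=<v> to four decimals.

D^3_{0,-2}(2.9534,1.5045,4.795) = e^{-i·0·2.9534}·d^3_{0,-2}(1.5045)·e^{-i·-2·4.795}. Compute d first:
With c≡cos(β/2)=0.730153 and s≡sin(β/2)=0.683283, N=[6·6·1·120]^{1/2}=65.726707
k: max(0,(-2)−(0))=0 … min(3+(-2),3−(0))=1
  k=0: (−1)^2·65.7267/(12)·0.7302^4·0.6833^2 = +0.726806
  k=1: (−1)^3·65.7267/(12)·0.7302^2·0.6833^4 = -0.636491
d^3_{0,-2}(1.5045) = +0.726806 -0.636491 = +0.090315
|D^3_{0,-2}|² = |d^3_{0,-2}(β)|² = (+0.090315)² = 0.008157 (the z-rotation phases have unit modulus)

P=0.0082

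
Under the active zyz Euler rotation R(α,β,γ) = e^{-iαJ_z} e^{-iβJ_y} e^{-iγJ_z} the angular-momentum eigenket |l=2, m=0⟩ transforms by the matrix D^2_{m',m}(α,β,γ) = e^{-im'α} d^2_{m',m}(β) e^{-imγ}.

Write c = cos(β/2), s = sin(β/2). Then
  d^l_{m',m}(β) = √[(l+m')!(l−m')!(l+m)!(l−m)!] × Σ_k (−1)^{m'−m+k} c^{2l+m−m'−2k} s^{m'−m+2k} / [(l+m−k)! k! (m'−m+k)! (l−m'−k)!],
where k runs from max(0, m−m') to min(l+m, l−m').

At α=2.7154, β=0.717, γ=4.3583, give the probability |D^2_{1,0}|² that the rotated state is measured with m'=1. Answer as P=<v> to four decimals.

P=0.3680

First d^2_{1,0}(β=0.717), then the phase factors e^{-i(1)α} and e^{-i(0)γ}:
c=cos(0.717/2)=0.936424, s=sin(0.717/2)=0.350870; N=√[6·1·2·2]=4.898979
Admissible k: 0..1 (factorial args all ≥0)
  k=0: (−1)^1·4.8990/(2)·0.9364^3·0.3509^1 = -0.705732
  k=1: (−1)^2·4.8990/(2)·0.9364^1·0.3509^3 = +0.099080
d^2_{1,0}(0.717) = -0.705732 +0.099080 = -0.606652
|D^2_{1,0}|² = |d^2_{1,0}(β)|² = (-0.606652)² = 0.368026 (the z-rotation phases have unit modulus)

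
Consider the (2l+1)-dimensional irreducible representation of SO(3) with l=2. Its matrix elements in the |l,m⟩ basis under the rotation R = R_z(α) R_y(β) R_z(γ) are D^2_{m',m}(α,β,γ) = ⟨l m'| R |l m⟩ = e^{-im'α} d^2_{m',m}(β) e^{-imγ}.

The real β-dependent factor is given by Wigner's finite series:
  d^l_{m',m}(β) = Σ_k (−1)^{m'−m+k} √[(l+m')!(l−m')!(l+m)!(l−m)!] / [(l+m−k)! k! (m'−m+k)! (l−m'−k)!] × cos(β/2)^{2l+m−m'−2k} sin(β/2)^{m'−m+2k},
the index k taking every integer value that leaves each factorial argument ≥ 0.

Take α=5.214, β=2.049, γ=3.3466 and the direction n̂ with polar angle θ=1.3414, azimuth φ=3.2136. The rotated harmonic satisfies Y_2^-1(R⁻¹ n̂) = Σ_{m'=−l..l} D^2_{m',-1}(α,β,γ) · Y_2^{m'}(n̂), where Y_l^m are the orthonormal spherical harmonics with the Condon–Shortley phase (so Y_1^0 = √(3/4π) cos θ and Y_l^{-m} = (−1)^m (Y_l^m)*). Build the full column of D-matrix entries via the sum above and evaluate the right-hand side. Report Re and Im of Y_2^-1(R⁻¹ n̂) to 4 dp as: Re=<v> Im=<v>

Need the full column D^2_{m',-1} for m'=−2..2 at α=5.214, β=2.049, γ=3.3466.
cos(β/2)=0.519526, sin(β/2)=0.854455
d^2_{-2,-1}: single k=1 term ⇒ +0.239630;  D = +0.084991+0.224052i
d^2_{-1,-1}: k∈[0..1] ⇒ +0.072850 -0.591172 = -0.518322;  D = +0.336529-0.394216i
d^2_{0,-1}: k∈[0..1] ⇒ -0.293486 +0.793871 = +0.500385;  D = -0.489907-0.101866i
d^2_{1,-1}: k∈[0..1] ⇒ +0.591172 -0.533035 = +0.058137;  D = -0.016992-0.055599i
d^2_{2,-1}: single k=0 term ⇒ -0.648193;  D = -0.452430+0.464178i
Y_2^{m'}(θ=1.3414,φ=3.2136) and Σ D·Y over m':
  (+0.0850+0.2241i)·(+0.3625-0.0526i)  (+0.3365-0.3942i)·(-0.1706+0.0123i)  (-0.4899-0.1019i)·(-0.2665+0.0000i)  (-0.0170-0.0556i)·(+0.1706+0.0123i)  (-0.4524+0.4642i)·(+0.3625+0.0526i)
Y_2^-1(R⁻¹ n̂) = -0.070062+0.310090i

Re=-0.0701 Im=0.3101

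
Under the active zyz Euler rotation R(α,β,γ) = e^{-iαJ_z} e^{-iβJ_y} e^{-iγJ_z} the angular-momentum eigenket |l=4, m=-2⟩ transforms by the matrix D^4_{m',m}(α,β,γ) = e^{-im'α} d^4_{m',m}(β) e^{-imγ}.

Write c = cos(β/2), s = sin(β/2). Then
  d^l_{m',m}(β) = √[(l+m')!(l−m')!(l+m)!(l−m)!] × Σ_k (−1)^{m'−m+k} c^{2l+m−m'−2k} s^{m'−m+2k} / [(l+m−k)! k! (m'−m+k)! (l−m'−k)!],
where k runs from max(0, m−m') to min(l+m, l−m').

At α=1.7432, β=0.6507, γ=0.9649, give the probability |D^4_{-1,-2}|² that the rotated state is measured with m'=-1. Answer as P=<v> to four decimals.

Split into d^4_{-1,-2}(β=0.6507) × two z-phases.
With c≡cos(β/2)=0.947539 and s≡sin(β/2)=0.319640, N=[6·120·2·720]^{1/2}=1018.233765
The bounds max(0,m−m')=0 and min(l+m,l−m')=2 give 3 terms
  k=0: (−1)^1·1018.2338/(240)·0.9475^7·0.3196^1 = -0.929988
  k=1: (−1)^2·1018.2338/(48)·0.9475^5·0.3196^3 = +0.529147
  k=2: (−1)^3·1018.2338/(72)·0.9475^3·0.3196^5 = -0.040143
d^4_{-1,-2}(0.6507) = -0.929988 +0.529147 -0.040143 = -0.440984
|D^4_{-1,-2}|² = |d^4_{-1,-2}(β)|² = (-0.440984)² = 0.194467 (the z-rotation phases have unit modulus)

P=0.1945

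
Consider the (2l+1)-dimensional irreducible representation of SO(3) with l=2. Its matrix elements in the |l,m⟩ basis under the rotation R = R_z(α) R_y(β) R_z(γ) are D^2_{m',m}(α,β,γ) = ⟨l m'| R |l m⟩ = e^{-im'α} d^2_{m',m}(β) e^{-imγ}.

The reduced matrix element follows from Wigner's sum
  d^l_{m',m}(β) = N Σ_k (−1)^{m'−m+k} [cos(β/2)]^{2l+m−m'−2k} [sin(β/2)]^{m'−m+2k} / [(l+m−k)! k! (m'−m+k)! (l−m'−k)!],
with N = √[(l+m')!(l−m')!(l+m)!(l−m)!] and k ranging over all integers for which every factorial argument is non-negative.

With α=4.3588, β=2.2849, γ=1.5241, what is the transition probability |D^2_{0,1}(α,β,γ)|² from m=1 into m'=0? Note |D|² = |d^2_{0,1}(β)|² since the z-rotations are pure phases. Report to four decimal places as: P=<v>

Split into d^2_{0,1}(β=2.2849) × two z-phases.
c=cos(2.2849/2)=0.415367, s=sin(2.2849/2)=0.909654; N=√[2·2·6·1]=4.898979
k∈{1,2} keeps every argument non-negative
  k=1: (−1)^0·4.8990/(2)·0.4154^3·0.9097^1 = +0.159679
  k=2: (−1)^1·4.8990/(2)·0.4154^1·0.9097^3 = -0.765837
d^2_{0,1}(2.2849) = +0.159679 -0.765837 = -0.606158
|D^2_{0,1}|² = |d^2_{0,1}(β)|² = (-0.606158)² = 0.367427 (the z-rotation phases have unit modulus)

P=0.3674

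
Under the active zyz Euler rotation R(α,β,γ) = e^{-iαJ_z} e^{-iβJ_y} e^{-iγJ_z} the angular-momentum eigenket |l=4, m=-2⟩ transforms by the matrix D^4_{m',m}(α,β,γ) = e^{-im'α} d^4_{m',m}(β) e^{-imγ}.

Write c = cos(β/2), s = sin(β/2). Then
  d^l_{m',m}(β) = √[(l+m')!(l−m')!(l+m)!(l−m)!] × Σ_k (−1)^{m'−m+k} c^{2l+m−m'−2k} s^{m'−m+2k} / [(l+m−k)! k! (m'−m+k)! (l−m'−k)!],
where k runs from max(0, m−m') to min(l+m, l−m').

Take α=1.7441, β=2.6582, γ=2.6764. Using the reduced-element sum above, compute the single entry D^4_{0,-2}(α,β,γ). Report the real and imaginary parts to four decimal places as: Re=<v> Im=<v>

Split into d^4_{0,-2}(β=2.6582) × two z-phases.
Half-angle: c=0.239350, s=0.970933. N=√(24·24·2·720)=910.735966
Admissible k: 0..2 (factorial args all ≥0)
  k=0: (−1)^2·910.7360/(96)·0.2393^6·0.9709^2 = +0.001682
  k=1: (−1)^3·910.7360/(36)·0.2393^4·0.9709^4 = -0.073787
  k=2: (−1)^4·910.7360/(96)·0.2393^2·0.9709^6 = +0.455328
d^4_{0,-2}(2.6582) = +0.001682 -0.073787 +0.455328 = +0.383223
D = (+1.000000+0.000000i)·(+0.383223)·(+0.597525-0.801850i) = +0.228985-0.307287i

Re=0.2290 Im=-0.3073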